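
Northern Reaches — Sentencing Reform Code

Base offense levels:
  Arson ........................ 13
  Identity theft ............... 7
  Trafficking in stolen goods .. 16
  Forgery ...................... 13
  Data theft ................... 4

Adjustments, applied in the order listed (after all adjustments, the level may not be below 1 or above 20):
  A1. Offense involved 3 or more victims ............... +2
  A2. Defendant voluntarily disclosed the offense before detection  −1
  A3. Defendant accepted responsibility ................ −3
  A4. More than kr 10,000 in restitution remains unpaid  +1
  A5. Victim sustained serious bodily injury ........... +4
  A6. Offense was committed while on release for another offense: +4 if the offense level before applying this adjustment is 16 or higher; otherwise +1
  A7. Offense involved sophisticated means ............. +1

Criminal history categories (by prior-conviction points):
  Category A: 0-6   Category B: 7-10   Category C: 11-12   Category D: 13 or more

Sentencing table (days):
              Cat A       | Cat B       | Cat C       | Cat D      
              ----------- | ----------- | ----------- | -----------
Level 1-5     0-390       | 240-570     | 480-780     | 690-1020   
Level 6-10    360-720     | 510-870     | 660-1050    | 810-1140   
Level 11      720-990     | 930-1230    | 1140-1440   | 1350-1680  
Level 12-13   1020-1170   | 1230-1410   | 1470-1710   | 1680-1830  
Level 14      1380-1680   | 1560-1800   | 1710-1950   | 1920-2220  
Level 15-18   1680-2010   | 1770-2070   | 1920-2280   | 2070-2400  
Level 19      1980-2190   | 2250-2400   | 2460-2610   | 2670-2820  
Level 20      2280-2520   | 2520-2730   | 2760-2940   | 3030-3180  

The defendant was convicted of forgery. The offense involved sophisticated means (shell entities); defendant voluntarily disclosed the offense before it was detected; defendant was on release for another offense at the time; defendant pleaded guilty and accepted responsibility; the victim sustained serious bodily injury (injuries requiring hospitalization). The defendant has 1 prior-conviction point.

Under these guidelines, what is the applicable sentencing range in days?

Base offense level for forgery: 13.
A1 does not apply.
A2 applies: 13 − 1 = 12.
A3 applies: 12 − 3 = 9.
A5 applies: 9 + 4 = 13.
A6 applies (level before this adjustment is 13 < 16, so +1): 13 + 1 = 14.
A7 applies: 14 + 1 = 15.
Final offense level: 15.
Criminal history: 1 prior point → Category A (0-6).
Level 15 falls in the 15-18 band.
Grid: Level 15-18 × Category A = 1680-2010 days.

1680-2010 days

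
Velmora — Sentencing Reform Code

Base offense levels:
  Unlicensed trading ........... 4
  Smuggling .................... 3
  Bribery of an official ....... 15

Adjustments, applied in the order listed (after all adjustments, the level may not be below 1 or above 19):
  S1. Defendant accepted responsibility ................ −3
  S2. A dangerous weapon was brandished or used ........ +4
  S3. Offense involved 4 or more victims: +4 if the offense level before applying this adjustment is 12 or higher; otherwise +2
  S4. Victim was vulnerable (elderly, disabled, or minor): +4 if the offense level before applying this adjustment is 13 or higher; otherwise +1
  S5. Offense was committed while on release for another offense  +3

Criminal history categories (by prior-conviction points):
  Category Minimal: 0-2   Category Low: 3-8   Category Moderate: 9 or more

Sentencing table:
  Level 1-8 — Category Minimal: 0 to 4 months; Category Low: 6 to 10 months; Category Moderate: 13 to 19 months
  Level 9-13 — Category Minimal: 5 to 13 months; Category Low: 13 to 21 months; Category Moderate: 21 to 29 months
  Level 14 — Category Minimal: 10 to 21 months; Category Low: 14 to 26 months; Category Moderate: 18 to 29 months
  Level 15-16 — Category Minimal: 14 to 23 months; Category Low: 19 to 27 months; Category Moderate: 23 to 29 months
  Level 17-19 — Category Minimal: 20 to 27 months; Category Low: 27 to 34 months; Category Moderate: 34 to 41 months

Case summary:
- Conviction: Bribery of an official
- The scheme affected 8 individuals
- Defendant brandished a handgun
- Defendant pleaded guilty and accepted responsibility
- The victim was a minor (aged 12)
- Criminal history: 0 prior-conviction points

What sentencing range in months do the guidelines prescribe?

Base offense level for bribery of an official: 15.
S1 applies: 15 − 3 = 12.
S2 applies: 12 + 4 = 16.
S3 applies (level before this adjustment is 16 ≥ 12, so +4): 16 + 4 = 20.
S4 applies (level before this adjustment is 20 ≥ 13, so +4): 20 + 4 = 24.
Level 24 exceeds the maximum of 19; capped at 19.
Final offense level: 19.
Criminal history: 0 prior points → Category Minimal (0-2).
Level 19 falls in the 17-19 band.
Grid: Level 17-19 × Category Minimal = 20-27 months.

20-27 months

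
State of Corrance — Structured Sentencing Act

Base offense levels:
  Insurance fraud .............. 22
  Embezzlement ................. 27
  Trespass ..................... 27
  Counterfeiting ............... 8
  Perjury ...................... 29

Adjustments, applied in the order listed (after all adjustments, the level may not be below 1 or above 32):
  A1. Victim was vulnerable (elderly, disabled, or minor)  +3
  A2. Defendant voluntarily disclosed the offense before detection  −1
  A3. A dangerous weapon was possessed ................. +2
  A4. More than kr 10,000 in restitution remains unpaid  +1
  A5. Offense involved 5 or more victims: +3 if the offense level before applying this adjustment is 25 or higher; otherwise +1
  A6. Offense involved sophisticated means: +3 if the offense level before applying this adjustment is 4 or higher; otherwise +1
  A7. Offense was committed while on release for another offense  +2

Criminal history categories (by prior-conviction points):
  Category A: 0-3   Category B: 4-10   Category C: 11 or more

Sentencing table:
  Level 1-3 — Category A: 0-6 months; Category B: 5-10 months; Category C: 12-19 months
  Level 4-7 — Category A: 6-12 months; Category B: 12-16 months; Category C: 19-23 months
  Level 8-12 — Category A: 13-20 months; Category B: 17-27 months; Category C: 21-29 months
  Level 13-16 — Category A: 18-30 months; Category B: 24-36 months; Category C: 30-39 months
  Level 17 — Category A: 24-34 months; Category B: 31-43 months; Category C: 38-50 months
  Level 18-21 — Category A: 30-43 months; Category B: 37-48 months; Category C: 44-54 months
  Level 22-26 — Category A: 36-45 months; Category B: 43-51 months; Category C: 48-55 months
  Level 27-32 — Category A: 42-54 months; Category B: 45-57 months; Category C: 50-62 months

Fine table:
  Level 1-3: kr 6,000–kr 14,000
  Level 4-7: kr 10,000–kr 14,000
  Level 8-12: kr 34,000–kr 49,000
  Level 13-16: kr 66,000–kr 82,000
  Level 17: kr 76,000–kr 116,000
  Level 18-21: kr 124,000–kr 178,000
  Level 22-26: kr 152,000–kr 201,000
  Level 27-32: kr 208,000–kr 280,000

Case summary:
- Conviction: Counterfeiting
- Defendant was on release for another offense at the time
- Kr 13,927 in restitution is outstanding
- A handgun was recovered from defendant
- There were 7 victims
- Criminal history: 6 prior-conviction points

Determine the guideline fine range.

kr 66,000–kr 82,000

Base offense level for counterfeiting: 8.
A1 does not apply.
A3 applies: 8 + 2 = 10.
A4 applies: 10 + 1 = 11.
A5 applies (level before this adjustment is 11 < 25, so +1): 11 + 1 = 12.
A7 applies: 12 + 2 = 14.
Final offense level: 14.
Level 14 falls in the 13-16 band.
Fine table: Level 13-16 → kr 66,000–kr 82,000.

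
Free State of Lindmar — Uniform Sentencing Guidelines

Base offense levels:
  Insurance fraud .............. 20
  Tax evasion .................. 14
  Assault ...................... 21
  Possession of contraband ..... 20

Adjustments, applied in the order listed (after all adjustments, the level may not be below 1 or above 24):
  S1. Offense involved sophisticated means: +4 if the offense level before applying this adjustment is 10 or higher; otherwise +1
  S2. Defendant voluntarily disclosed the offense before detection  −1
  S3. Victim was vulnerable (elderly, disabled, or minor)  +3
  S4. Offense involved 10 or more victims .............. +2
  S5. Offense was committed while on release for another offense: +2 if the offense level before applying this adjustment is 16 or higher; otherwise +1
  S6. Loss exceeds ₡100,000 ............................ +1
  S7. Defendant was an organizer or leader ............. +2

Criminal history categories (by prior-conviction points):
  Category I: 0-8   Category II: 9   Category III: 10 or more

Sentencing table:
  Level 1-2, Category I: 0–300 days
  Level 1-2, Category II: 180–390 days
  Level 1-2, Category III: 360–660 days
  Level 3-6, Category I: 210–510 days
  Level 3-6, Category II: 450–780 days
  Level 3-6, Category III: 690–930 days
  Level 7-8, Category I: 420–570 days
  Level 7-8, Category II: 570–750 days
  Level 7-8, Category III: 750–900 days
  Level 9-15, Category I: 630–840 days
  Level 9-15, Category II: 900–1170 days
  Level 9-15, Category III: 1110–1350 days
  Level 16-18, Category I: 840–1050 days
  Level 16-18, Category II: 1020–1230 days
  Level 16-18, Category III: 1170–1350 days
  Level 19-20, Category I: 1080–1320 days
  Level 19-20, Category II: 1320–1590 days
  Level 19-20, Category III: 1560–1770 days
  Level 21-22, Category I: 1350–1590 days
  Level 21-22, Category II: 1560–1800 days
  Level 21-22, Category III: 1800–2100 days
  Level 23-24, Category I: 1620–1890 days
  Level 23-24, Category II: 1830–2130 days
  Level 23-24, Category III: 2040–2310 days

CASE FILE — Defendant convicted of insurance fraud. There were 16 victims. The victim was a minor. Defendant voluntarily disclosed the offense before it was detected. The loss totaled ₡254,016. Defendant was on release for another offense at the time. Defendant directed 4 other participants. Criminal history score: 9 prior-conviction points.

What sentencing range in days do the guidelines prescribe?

Base offense level for insurance fraud: 20.
S2 applies: 20 − 1 = 19.
S3 applies: 19 + 3 = 22.
S4 applies: 22 + 2 = 24.
S5 applies (level before this adjustment is 24 ≥ 16, so +2): 24 + 2 = 26.
S6 applies: 26 + 1 = 27.
S7 applies: 27 + 2 = 29.
Level 29 exceeds the maximum of 24; capped at 24.
Final offense level: 24.
Criminal history: 9 prior points → Category II (9).
Level 24 falls in the 23-24 band.
Grid: Level 23-24 × Category II = 1830-2130 days.

1830-2130 days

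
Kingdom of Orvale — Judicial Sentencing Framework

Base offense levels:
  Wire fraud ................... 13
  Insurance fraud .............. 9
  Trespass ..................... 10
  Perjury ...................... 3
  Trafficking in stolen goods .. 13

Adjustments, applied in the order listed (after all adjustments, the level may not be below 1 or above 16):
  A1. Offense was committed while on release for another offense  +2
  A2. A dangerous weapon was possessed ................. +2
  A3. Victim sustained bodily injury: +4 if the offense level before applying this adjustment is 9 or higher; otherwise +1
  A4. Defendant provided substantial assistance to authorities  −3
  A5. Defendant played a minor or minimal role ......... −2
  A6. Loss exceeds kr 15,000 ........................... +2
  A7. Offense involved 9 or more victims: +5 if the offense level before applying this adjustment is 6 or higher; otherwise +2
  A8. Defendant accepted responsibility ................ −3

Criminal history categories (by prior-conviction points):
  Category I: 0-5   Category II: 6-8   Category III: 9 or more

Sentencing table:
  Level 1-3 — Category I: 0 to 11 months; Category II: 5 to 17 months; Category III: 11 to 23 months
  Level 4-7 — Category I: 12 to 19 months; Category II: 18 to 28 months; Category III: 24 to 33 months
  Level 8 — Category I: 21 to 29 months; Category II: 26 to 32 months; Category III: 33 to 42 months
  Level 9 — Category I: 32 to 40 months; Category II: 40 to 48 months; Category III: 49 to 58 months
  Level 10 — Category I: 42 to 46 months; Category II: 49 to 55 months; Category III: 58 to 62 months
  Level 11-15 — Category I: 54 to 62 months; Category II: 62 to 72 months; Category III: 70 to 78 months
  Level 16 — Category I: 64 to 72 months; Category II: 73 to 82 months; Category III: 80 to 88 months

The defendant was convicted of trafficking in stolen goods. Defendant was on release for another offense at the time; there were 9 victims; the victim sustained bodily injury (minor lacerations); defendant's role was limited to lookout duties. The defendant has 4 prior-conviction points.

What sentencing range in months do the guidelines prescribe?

64-72 months

Base offense level for trafficking in stolen goods: 13.
A1 applies: 13 + 2 = 15.
A3 applies (level before this adjustment is 15 ≥ 9, so +4): 15 + 4 = 19.
A5 applies: 19 − 2 = 17.
A6 does not apply.
A7 applies (level before this adjustment is 17 ≥ 6, so +5): 17 + 5 = 22.
Level 22 exceeds the maximum of 16; capped at 16.
Final offense level: 16.
Criminal history: 4 prior points → Category I (0-5).
Level 16 falls in the 16 band.
Grid: Level 16 × Category I = 64-72 months.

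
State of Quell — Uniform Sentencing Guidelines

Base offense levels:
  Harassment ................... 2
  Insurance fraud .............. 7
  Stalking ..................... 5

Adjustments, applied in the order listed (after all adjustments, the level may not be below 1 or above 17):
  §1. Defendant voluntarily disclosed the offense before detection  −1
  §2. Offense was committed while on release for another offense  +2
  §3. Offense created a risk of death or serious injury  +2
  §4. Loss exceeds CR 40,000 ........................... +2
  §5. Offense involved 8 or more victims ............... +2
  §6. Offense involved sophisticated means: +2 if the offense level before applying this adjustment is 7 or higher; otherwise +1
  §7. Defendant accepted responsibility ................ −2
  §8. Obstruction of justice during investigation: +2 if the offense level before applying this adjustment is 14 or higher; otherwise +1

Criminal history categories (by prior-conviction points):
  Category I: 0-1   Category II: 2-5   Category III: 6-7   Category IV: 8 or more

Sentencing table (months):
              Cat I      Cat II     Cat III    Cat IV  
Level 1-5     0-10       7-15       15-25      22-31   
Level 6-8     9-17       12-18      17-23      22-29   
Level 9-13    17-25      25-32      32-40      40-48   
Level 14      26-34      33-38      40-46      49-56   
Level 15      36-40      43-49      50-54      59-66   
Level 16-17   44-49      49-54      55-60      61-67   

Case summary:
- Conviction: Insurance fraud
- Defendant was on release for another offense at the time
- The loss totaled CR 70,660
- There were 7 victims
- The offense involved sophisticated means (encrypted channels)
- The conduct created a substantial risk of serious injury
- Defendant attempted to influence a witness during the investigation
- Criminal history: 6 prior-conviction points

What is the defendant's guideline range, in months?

Base offense level for insurance fraud: 7.
§1 does not apply.
§2 applies: 7 + 2 = 9.
§3 applies: 9 + 2 = 11.
§4 applies: 11 + 2 = 13.
§6 applies (level before this adjustment is 13 ≥ 7, so +2): 13 + 2 = 15.
§8 applies (level before this adjustment is 15 ≥ 14, so +2): 15 + 2 = 17.
Final offense level: 17.
Criminal history: 6 prior points → Category III (6-7).
Level 17 falls in the 16-17 band.
Grid: Level 16-17 × Category III = 55-60 months.

55-60 months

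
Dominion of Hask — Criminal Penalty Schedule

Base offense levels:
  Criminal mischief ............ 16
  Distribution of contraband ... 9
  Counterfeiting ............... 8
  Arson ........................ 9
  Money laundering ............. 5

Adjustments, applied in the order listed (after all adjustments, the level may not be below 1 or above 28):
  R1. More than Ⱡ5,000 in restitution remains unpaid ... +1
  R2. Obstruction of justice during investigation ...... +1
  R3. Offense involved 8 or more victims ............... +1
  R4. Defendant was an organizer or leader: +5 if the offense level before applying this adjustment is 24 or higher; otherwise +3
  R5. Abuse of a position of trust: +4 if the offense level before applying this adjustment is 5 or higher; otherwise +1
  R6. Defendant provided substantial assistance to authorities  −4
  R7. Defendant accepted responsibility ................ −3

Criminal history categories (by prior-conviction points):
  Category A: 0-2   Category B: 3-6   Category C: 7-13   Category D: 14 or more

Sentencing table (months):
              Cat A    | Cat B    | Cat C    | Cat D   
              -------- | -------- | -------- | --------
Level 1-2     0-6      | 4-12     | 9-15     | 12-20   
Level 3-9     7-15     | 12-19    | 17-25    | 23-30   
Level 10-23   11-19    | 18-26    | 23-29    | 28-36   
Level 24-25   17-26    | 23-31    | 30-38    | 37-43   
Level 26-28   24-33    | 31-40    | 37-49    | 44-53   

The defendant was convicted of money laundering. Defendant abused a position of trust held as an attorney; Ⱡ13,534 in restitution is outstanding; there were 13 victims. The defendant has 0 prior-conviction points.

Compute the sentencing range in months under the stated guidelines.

11-19 months

Base offense level for money laundering: 5.
R1 applies: 5 + 1 = 6.
R3 applies: 6 + 1 = 7.
R4 does not apply.
R5 applies (level before this adjustment is 7 ≥ 5, so +4): 7 + 4 = 11.
R6 does not apply.
R7 does not apply.
Final offense level: 11.
Criminal history: 0 prior points → Category A (0-2).
Level 11 falls in the 10-23 band.
Grid: Level 10-23 × Category A = 11-19 months.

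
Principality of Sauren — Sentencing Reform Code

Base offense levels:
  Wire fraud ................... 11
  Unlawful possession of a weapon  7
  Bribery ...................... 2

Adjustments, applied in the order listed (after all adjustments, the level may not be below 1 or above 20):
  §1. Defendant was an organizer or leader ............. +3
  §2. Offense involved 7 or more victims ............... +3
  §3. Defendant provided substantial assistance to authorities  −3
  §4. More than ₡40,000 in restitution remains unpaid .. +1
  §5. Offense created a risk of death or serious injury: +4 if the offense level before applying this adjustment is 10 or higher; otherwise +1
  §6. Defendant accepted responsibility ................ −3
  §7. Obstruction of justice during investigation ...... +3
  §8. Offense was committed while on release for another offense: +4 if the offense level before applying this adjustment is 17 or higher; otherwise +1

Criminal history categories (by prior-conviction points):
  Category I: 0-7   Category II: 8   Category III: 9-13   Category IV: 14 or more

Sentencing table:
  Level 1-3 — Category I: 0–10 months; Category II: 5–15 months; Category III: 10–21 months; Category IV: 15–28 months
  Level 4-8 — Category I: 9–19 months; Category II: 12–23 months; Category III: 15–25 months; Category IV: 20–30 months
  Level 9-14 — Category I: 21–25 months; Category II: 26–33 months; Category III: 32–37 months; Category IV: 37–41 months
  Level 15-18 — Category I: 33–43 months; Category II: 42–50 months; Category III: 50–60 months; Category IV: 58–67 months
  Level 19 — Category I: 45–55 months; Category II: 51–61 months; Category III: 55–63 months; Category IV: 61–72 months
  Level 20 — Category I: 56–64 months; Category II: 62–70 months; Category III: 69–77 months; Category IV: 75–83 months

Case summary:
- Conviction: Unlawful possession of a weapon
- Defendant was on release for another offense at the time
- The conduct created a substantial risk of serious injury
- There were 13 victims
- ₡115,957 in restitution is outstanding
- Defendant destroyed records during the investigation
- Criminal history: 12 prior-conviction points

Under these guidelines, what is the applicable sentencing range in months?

Base offense level for unlawful possession of a weapon: 7.
§2 applies: 7 + 3 = 10.
§4 applies: 10 + 1 = 11.
§5 applies (level before this adjustment is 11 ≥ 10, so +4): 11 + 4 = 15.
§7 applies: 15 + 3 = 18.
§8 applies (level before this adjustment is 18 ≥ 17, so +4): 18 + 4 = 22.
Level 22 exceeds the maximum of 20; capped at 20.
Final offense level: 20.
Criminal history: 12 prior points → Category III (9-13).
Level 20 falls in the 20 band.
Grid: Level 20 × Category III = 69-77 months.

69-77 months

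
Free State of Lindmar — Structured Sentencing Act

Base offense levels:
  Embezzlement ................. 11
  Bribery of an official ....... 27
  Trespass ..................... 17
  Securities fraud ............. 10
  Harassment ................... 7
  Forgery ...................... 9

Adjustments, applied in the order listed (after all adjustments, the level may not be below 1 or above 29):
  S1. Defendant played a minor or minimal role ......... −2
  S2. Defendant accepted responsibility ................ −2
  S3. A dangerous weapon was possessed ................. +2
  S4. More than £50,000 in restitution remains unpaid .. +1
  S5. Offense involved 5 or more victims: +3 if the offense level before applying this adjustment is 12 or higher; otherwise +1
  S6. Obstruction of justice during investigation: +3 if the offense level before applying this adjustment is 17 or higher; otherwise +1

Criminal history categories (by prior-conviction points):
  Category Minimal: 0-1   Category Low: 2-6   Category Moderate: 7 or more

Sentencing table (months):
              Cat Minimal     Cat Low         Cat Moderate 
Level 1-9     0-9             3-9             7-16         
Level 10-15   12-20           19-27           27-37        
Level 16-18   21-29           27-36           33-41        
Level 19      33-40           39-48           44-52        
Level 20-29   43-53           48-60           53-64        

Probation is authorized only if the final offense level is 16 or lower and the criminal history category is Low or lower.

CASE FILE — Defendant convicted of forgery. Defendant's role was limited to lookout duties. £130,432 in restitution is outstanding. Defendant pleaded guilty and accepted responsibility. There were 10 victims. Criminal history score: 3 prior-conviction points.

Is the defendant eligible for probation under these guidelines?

Yes

Base offense level for forgery: 9.
S1 applies: 9 − 2 = 7.
S2 applies: 7 − 2 = 5.
S3 does not apply.
S4 applies: 5 + 1 = 6.
S5 applies (level before this adjustment is 6 < 12, so +1): 6 + 1 = 7.
S6 does not apply.
Final offense level: 7.
Criminal history: 3 prior points → Category Low (2-6).
Level 7 falls in the 1-9 band.
Grid: Level 1-9 × Category Low = 3-9 months.
Probation check: level 7 ≤ 16 and category Low ≤ Low → eligible.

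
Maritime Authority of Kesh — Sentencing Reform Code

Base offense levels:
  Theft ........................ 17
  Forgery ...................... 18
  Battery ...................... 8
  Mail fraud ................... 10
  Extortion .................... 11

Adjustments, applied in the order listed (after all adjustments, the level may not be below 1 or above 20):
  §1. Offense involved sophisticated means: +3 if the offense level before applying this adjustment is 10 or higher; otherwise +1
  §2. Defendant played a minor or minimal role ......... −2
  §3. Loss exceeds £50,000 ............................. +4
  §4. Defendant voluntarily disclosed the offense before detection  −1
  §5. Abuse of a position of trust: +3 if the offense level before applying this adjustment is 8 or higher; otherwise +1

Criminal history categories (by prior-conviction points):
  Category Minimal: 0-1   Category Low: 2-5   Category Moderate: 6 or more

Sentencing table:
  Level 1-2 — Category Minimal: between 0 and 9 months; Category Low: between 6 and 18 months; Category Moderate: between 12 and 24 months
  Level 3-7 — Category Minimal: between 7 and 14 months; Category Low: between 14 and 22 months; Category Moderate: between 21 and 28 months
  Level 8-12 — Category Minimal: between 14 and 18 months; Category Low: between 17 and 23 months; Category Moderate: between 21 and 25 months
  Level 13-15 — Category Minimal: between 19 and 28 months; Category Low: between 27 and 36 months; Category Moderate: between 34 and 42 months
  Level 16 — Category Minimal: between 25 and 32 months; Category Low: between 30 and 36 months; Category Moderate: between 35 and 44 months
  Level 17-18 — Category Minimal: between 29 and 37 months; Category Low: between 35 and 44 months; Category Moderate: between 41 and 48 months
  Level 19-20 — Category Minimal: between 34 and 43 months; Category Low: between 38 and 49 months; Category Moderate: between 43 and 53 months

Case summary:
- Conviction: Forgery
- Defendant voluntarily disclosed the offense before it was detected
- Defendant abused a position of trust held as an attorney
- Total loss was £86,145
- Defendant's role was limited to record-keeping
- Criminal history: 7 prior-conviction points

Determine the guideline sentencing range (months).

43-53 months

Base offense level for forgery: 18.
§2 applies: 18 − 2 = 16.
§3 applies: 16 + 4 = 20.
§4 applies: 20 − 1 = 19.
§5 applies (level before this adjustment is 19 ≥ 8, so +3): 19 + 3 = 22.
Level 22 exceeds the maximum of 20; capped at 20.
Final offense level: 20.
Criminal history: 7 prior points → Category Moderate (6+).
Level 20 falls in the 19-20 band.
Grid: Level 19-20 × Category Moderate = 43-53 months.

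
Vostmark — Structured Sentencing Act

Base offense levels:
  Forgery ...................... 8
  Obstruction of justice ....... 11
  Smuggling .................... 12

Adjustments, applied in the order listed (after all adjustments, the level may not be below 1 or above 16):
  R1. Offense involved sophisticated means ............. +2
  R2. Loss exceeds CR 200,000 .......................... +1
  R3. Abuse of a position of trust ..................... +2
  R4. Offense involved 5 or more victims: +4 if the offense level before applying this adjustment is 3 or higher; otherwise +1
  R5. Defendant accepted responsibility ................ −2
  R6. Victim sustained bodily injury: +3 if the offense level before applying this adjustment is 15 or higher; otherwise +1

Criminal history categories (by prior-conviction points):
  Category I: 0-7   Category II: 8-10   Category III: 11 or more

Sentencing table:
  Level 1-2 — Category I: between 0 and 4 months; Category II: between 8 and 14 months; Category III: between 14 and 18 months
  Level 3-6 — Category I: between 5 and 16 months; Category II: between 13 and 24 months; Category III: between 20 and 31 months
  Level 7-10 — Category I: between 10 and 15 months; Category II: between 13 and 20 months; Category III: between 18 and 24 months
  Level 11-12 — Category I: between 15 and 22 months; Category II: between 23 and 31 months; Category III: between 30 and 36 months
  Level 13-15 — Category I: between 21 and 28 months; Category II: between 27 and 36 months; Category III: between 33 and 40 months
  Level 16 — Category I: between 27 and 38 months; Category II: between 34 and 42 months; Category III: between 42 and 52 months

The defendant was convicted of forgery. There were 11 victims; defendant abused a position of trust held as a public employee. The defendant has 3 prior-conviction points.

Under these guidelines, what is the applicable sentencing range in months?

21-28 months

Base offense level for forgery: 8.
R1 does not apply.
R3 applies: 8 + 2 = 10.
R4 applies (level before this adjustment is 10 ≥ 3, so +4): 10 + 4 = 14.
Final offense level: 14.
Criminal history: 3 prior points → Category I (0-7).
Level 14 falls in the 13-15 band.
Grid: Level 13-15 × Category I = 21-28 months.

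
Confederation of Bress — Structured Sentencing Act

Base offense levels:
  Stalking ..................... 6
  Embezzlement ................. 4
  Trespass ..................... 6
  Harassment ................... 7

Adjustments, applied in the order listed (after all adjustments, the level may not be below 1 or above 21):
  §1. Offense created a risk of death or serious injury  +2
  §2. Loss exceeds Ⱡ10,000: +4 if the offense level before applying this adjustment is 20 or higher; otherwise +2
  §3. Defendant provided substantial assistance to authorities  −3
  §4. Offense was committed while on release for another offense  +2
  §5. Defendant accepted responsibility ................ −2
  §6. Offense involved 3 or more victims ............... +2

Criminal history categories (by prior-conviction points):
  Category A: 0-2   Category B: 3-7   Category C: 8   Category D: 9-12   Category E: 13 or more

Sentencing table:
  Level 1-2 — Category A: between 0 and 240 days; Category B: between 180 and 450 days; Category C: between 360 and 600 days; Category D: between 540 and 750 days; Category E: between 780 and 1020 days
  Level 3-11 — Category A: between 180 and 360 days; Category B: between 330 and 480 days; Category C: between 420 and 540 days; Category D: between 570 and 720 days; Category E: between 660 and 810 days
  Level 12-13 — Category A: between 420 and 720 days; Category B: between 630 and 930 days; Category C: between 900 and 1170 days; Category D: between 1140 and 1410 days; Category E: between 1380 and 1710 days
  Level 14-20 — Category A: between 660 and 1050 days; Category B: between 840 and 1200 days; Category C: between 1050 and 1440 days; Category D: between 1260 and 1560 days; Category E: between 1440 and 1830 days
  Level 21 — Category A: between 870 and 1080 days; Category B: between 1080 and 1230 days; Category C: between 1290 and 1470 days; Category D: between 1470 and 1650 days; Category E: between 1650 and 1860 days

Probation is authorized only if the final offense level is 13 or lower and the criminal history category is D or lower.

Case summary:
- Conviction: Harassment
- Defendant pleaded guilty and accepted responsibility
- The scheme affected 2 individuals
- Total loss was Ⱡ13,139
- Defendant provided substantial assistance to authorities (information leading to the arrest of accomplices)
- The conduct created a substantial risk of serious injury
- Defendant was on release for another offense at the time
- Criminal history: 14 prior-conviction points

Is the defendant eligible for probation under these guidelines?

Base offense level for harassment: 7.
§1 applies: 7 + 2 = 9.
§2 applies (level before this adjustment is 9 < 20, so +2): 9 + 2 = 11.
§3 applies: 11 − 3 = 8.
§4 applies: 8 + 2 = 10.
§5 applies: 10 − 2 = 8.
Final offense level: 8.
Criminal history: 14 prior points → Category E (13+).
Level 8 falls in the 3-11 band.
Grid: Level 3-11 × Category E = 660-810 days.
Probation check: level 8 ≤ 13 and category E > D → not eligible.

No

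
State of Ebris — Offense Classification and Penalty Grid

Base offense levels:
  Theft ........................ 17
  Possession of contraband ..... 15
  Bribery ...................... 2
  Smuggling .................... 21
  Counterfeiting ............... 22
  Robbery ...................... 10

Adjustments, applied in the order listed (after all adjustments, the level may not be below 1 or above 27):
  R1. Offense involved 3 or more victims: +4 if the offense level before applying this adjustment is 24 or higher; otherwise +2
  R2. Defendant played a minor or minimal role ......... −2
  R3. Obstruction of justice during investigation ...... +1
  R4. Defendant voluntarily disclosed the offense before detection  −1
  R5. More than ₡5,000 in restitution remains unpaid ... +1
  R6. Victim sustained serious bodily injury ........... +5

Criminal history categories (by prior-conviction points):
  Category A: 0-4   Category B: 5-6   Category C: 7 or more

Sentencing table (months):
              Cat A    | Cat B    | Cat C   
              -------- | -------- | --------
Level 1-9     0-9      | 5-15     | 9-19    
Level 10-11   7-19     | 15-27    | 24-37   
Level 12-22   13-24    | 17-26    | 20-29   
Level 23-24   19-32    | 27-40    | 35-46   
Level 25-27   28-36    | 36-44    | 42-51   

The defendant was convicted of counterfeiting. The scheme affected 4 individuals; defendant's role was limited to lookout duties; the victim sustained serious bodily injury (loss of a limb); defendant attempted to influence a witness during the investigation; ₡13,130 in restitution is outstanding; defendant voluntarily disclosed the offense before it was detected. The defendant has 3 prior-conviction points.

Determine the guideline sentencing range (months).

Base offense level for counterfeiting: 22.
R1 applies (level before this adjustment is 22 < 24, so +2): 22 + 2 = 24.
R2 applies: 24 − 2 = 22.
R3 applies: 22 + 1 = 23.
R4 applies: 23 − 1 = 22.
R5 applies: 22 + 1 = 23.
R6 applies: 23 + 5 = 28.
Level 28 exceeds the maximum of 27; capped at 27.
Final offense level: 27.
Criminal history: 3 prior points → Category A (0-4).
Level 27 falls in the 25-27 band.
Grid: Level 25-27 × Category A = 28-36 months.

28-36 months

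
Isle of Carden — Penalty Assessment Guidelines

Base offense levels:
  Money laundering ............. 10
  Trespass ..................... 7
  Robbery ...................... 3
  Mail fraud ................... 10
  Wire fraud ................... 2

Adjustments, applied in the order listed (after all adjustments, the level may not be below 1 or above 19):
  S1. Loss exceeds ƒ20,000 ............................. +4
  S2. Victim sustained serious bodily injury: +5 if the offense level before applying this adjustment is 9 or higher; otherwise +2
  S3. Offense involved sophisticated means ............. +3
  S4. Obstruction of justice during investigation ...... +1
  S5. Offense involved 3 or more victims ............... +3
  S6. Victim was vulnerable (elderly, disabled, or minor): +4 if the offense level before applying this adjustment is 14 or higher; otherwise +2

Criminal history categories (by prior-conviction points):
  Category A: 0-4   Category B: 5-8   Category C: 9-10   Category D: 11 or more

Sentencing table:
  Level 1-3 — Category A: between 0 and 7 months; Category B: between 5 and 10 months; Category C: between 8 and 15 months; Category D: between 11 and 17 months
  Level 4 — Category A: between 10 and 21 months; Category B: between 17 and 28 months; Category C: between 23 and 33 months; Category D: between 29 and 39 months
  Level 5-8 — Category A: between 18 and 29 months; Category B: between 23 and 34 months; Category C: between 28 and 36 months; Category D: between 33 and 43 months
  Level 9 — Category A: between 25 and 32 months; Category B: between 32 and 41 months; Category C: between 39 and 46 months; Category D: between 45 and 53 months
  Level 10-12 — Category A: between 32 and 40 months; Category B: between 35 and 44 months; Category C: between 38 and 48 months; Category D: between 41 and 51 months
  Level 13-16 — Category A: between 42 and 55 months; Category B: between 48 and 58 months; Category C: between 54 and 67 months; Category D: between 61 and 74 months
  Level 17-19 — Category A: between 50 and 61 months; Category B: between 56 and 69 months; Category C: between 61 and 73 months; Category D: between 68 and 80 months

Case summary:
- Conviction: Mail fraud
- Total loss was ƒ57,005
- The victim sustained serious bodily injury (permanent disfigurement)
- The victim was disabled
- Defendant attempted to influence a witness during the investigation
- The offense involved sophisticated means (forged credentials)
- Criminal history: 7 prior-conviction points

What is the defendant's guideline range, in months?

56-69 months

Base offense level for mail fraud: 10.
S1 applies: 10 + 4 = 14.
S2 applies (level before this adjustment is 14 ≥ 9, so +5): 14 + 5 = 19.
S3 applies: 19 + 3 = 22.
S4 applies: 22 + 1 = 23.
S5 does not apply.
S6 applies (level before this adjustment is 23 ≥ 14, so +4): 23 + 4 = 27.
Level 27 exceeds the maximum of 19; capped at 19.
Final offense level: 19.
Criminal history: 7 prior points → Category B (5-8).
Level 19 falls in the 17-19 band.
Grid: Level 17-19 × Category B = 56-69 months.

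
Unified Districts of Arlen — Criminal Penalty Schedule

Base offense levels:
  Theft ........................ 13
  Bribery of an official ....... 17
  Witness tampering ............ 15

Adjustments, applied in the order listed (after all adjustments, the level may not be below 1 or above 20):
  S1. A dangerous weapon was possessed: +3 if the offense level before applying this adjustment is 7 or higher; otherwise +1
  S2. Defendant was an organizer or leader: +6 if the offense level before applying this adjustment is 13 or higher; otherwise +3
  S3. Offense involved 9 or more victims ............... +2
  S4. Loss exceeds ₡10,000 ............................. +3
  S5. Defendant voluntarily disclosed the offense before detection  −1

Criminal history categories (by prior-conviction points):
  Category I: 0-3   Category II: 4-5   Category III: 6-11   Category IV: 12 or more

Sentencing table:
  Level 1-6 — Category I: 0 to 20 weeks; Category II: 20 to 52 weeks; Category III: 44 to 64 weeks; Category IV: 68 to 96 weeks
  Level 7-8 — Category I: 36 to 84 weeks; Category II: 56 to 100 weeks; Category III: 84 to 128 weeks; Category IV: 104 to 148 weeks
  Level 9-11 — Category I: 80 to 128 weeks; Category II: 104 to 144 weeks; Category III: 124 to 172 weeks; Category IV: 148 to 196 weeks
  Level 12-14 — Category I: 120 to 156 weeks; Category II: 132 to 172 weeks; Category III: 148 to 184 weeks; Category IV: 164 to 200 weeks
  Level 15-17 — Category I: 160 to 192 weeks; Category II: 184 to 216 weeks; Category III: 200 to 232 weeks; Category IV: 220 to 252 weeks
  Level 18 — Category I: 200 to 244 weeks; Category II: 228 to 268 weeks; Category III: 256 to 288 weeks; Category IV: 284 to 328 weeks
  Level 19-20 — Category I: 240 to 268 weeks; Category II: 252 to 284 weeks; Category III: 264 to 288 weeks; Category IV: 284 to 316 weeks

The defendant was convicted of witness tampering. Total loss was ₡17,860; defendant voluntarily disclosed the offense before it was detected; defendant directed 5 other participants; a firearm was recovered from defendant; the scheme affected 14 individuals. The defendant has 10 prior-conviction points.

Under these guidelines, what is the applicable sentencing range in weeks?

264-288 weeks

Base offense level for witness tampering: 15.
S1 applies (level before this adjustment is 15 ≥ 7, so +3): 15 + 3 = 18.
S2 applies (level before this adjustment is 18 ≥ 13, so +6): 18 + 6 = 24.
S3 applies: 24 + 2 = 26.
S4 applies: 26 + 3 = 29.
S5 applies: 29 − 1 = 28.
Level 28 exceeds the maximum of 20; capped at 20.
Final offense level: 20.
Criminal history: 10 prior points → Category III (6-11).
Level 20 falls in the 19-20 band.
Grid: Level 19-20 × Category III = 264-288 weeks.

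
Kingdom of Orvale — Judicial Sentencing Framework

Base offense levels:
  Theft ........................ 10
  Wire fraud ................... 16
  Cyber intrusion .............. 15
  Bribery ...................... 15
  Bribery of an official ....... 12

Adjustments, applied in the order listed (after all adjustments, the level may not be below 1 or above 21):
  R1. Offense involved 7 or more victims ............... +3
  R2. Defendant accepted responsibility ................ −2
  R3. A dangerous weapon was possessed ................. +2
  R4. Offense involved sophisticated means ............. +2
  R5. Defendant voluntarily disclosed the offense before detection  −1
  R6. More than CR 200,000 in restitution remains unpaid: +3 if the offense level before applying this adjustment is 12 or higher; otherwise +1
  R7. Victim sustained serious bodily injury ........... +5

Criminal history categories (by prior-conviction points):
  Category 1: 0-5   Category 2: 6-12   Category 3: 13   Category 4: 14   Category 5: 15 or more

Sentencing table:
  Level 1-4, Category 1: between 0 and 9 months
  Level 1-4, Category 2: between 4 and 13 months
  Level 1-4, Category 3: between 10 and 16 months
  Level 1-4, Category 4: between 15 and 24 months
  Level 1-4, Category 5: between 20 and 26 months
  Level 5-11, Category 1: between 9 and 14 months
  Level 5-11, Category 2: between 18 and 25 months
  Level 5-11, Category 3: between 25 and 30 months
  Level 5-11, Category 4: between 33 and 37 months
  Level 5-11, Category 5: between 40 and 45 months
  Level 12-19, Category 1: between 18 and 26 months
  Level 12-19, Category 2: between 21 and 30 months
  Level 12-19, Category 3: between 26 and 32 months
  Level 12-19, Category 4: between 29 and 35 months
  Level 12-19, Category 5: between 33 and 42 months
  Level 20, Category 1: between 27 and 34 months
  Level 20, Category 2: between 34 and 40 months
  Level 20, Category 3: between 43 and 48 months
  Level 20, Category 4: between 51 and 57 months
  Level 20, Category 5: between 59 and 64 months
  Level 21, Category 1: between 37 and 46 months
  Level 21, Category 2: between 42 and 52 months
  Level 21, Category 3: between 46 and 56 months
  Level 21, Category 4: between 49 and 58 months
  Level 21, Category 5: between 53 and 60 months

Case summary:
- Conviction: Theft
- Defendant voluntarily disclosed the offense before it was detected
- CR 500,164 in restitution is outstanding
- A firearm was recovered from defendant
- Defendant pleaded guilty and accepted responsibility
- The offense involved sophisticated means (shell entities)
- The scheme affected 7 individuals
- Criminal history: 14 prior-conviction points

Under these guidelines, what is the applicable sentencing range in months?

Base offense level for theft: 10.
R1 applies: 10 + 3 = 13.
R2 applies: 13 − 2 = 11.
R3 applies: 11 + 2 = 13.
R4 applies: 13 + 2 = 15.
R5 applies: 15 − 1 = 14.
R6 applies (level before this adjustment is 14 ≥ 12, so +3): 14 + 3 = 17.
Final offense level: 17.
Criminal history: 14 prior points → Category 4 (14).
Level 17 falls in the 12-19 band.
Grid: Level 12-19 × Category 4 = 29-35 months.

29-35 months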